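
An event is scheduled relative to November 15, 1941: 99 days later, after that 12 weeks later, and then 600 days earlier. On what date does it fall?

Adding 99 days from November 15, 1941:
November has 30 days, so 30 − 15 = 15 days remain after November 15, 1941; 99 − 15 = 84 left.
December 1941 has 31 days: 84 − 31 = 53 left.
January 1942 has 31 days: 53 − 31 = 22 left.
22 days into February 1942 → February 22, 1942.
Counting forward 12 weeks (= 84 days) from February 22, 1942:
February has 28 days, so 28 − 22 = 6 days remain after February 22, 1942; 84 − 6 = 78 left.
March 1942 has 31 days: 78 − 31 = 47 left.
April 1942 has 30 days: 47 − 30 = 17 left.
17 days into May 1942 → May 17, 1942.
Counting back 600 days from May 17, 1942:
Going back 17 days from May 17, 1942 reaches the end of the previous month; 600 − 17 = 583 left.
April 1942 has 30 days: 583 − 30 = 553 left.
March 1942 has 31 days: 553 − 31 = 522 left.
February 1942 has 28 days (1942 is not a leap year): 522 − 28 = 494 left.
January 1942 has 31 days: 494 − 31 = 463 left.
December 1941 has 31 days: 463 − 31 = 432 left.
November 1941 has 30 days: 432 − 30 = 402 left.
October 1941 has 31 days: 402 − 31 = 371 left.
September 1941 has 30 days: 371 − 30 = 341 left.
August 1941 has 31 days: 341 − 31 = 310 left.
July 1941 has 31 days: 310 − 31 = 279 left.
June 1941 has 30 days: 279 − 30 = 249 left.
May 1941 has 31 days: 249 − 31 = 218 left.
April 1941 has 30 days: 218 − 30 = 188 left.
March 1941 has 31 days: 188 − 31 = 157 left.
February 1941 has 28 days (1941 is not a leap year): 157 − 28 = 129 left.
January 1941 has 31 days: 129 − 31 = 98 left.
December 1940 has 31 days: 98 − 31 = 67 left.
November 1940 has 30 days: 67 − 30 = 37 left.
October 1940 has 31 days: 37 − 31 = 6 left.
September 1940 has 30 days; 30 − 6 = 24 → September 24, 1940.

September 24, 1940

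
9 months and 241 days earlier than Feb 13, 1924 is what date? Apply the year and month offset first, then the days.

Going back 9 months and 241 days from February 13, 1924: first the month/year part, then the days.
month 2 − 9 = -7, which is month 5 of year 1923 → May 1923.
Day 13 is valid in May, giving May 13, 1923.
Now subtract 241 days from May 13, 1923.
Going back 13 days from May 13, 1923 reaches the end of the previous month; 241 − 13 = 228 left.
April 1923 has 30 days: 228 − 30 = 198 left.
March 1923 has 31 days: 198 − 31 = 167 left.
February 1923 has 28 days (1923 is not a leap year): 167 − 28 = 139 left.
January 1923 has 31 days: 139 − 31 = 108 left.
December 1922 has 31 days: 108 − 31 = 77 left.
November 1922 has 30 days: 77 − 30 = 47 left.
October 1922 has 31 days: 47 − 31 = 16 left.
September 1922 has 30 days; 30 − 16 = 14 → September 14, 1922.

September 14, 1922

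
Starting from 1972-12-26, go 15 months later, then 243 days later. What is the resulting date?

Advancing 15 months from December 26, 1972:
month 12 + 15 = 27, which is month 3 of year 1974 → March 1974.
Day 26 is valid in March, giving March 26, 1974.
Adding 243 days from March 26, 1974:
March has 31 days, so 31 − 26 = 5 days remain after March 26, 1974; 243 − 5 = 238 left.
April 1974 has 30 days: 238 − 30 = 208 left.
May 1974 has 31 days: 208 − 31 = 177 left.
June 1974 has 30 days: 177 − 30 = 147 left.
July 1974 has 31 days: 147 − 31 = 116 left.
August 1974 has 31 days: 116 − 31 = 85 left.
September 1974 has 30 days: 85 − 30 = 55 left.
October 1974 has 31 days: 55 − 31 = 24 left.
24 days into November 1974 → November 24, 1974.

November 24, 1974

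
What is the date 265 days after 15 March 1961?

Advancing 265 days from March 15, 1961.
March has 31 days, so 31 − 15 = 16 days remain after March 15, 1961; 265 − 16 = 249 left.
April 1961 has 30 days: 249 − 30 = 219 left.
May 1961 has 31 days: 219 − 31 = 188 left.
June 1961 has 30 days: 188 − 30 = 158 left.
July 1961 has 31 days: 158 − 31 = 127 left.
August 1961 has 31 days: 127 − 31 = 96 left.
September 1961 has 30 days: 96 − 30 = 66 left.
October 1961 has 31 days: 66 − 31 = 35 left.
November 1961 has 30 days: 35 − 30 = 5 left.
5 days into December 1961 → December 5, 1961.

December 5, 1961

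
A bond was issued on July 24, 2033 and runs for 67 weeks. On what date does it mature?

November 5, 2034

Adding 67 weeks = 469 days from July 24, 2033.
July has 31 days, so 31 − 24 = 7 days remain after July 24, 2033; 469 − 7 = 462 left.
August 2033 has 31 days: 462 − 31 = 431 left.
September 2033 has 30 days: 431 − 30 = 401 left.
October 2033 has 31 days: 401 − 31 = 370 left.
November 2033 has 30 days: 370 − 30 = 340 left.
December 2033 has 31 days: 340 − 31 = 309 left.
January 2034 has 31 days: 309 − 31 = 278 left.
February 2034 has 28 days (2034 is not a leap year): 278 − 28 = 250 left.
March 2034 has 31 days: 250 − 31 = 219 left.
April 2034 has 30 days: 219 − 30 = 189 left.
May 2034 has 31 days: 189 − 31 = 158 left.
June 2034 has 30 days: 158 − 30 = 128 left.
July 2034 has 31 days: 128 − 31 = 97 left.
August 2034 has 31 days: 97 − 31 = 66 left.
September 2034 has 30 days: 66 − 30 = 36 left.
October 2034 has 31 days: 36 − 31 = 5 left.
5 days into November 2034 → November 5, 2034.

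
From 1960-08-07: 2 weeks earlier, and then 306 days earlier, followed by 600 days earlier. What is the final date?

January 30, 1958

Going back 2 weeks (= 14 days) from August 7, 1960:
Going back 7 days from August 7, 1960 reaches the end of the previous month; 14 − 7 = 7 left.
July 1960 has 31 days; 31 − 7 = 24 → July 24, 1960.
Subtracting 306 days from July 24, 1960:
Going back 24 days from July 24, 1960 reaches the end of the previous month; 306 − 24 = 282 left.
June 1960 has 30 days: 282 − 30 = 252 left.
May 1960 has 31 days: 252 − 31 = 221 left.
April 1960 has 30 days: 221 − 30 = 191 left.
March 1960 has 31 days: 191 − 31 = 160 left.
February 1960 has 29 days (1960 is a leap year): 160 − 29 = 131 left.
January 1960 has 31 days: 131 − 31 = 100 left.
December 1959 has 31 days: 100 − 31 = 69 left.
November 1959 has 30 days: 69 − 30 = 39 left.
October 1959 has 31 days: 39 − 31 = 8 left.
September 1959 has 30 days; 30 − 8 = 22 → September 22, 1959.
Subtracting 600 days from September 22, 1959:
Going back 22 days from September 22, 1959 reaches the end of the previous month; 600 − 22 = 578 left.
August 1959 has 31 days: 578 − 31 = 547 left.
July 1959 has 31 days: 547 − 31 = 516 left.
June 1959 has 30 days: 516 − 30 = 486 left.
May 1959 has 31 days: 486 − 31 = 455 left.
April 1959 has 30 days: 455 − 30 = 425 left.
March 1959 has 31 days: 425 − 31 = 394 left.
February 1959 has 28 days (1959 is not a leap year): 394 − 28 = 366 left.
January 1959 has 31 days: 366 − 31 = 335 left.
December 1958 has 31 days: 335 − 31 = 304 left.
November 1958 has 30 days: 304 − 30 = 274 left.
October 1958 has 31 days: 274 − 31 = 243 left.
September 1958 has 30 days: 243 − 30 = 213 left.
August 1958 has 31 days: 213 − 31 = 182 left.
July 1958 has 31 days: 182 − 31 = 151 left.
June 1958 has 30 days: 151 − 30 = 121 left.
May 1958 has 31 days: 121 − 31 = 90 left.
April 1958 has 30 days: 90 − 30 = 60 left.
March 1958 has 31 days: 60 − 31 = 29 left.
February 1958 has 28 days (1958 is not a leap year): 29 − 28 = 1 left.
January 1958 has 31 days; 31 − 1 = 30 → January 30, 1958.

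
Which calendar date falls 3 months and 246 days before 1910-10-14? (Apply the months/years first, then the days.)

Counting back 3 months and 246 days from October 14, 1910: first the month/year part, then the days.
month 10 − 3 = 7 → July 1910.
Day 14 is valid in July, giving July 14, 1910.
Now subtract 246 days from July 14, 1910.
Going back 14 days from July 14, 1910 reaches the end of the previous month; 246 − 14 = 232 left.
June 1910 has 30 days: 232 − 30 = 202 left.
May 1910 has 31 days: 202 − 31 = 171 left.
April 1910 has 30 days: 171 − 30 = 141 left.
March 1910 has 31 days: 141 − 31 = 110 left.
February 1910 has 28 days (1910 is not a leap year): 110 − 28 = 82 left.
January 1910 has 31 days: 82 − 31 = 51 left.
December 1909 has 31 days: 51 − 31 = 20 left.
November 1909 has 30 days; 30 − 20 = 10 → November 10, 1909.

November 10, 1909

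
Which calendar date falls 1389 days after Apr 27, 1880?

Advancing 1389 days from April 27, 1880.
April has 30 days, so 30 − 27 = 3 days remain after April 27, 1880; 1389 − 3 = 1386 left.
May 1880 has 31 days: 1386 − 31 = 1355 left.
June 1880 has 30 days: 1355 − 30 = 1325 left.
July 1880 has 31 days: 1325 − 31 = 1294 left.
August 1880 has 31 days: 1294 − 31 = 1263 left.
September 1880 has 30 days: 1263 − 30 = 1233 left.
October 1880 has 31 days: 1233 − 31 = 1202 left.
November 1880 has 30 days: 1202 − 30 = 1172 left.
December 1880 has 31 days: 1172 − 31 = 1141 left.
January 1881 has 31 days: 1141 − 31 = 1110 left.
February 1881 has 28 days (1881 is not a leap year): 1110 − 28 = 1082 left.
March 1881 has 31 days: 1082 − 31 = 1051 left.
April 1881 has 30 days: 1051 − 30 = 1021 left.
May 1881 has 31 days: 1021 − 31 = 990 left.
June 1881 has 30 days: 990 − 30 = 960 left.
July 1881 has 31 days: 960 − 31 = 929 left.
August 1881 has 31 days: 929 − 31 = 898 left.
September 1881 has 30 days: 898 − 30 = 868 left.
October 1881 has 31 days: 868 − 31 = 837 left.
November 1881 has 30 days: 837 − 30 = 807 left.
December 1881 has 31 days: 807 − 31 = 776 left.
January 1882 has 31 days: 776 − 31 = 745 left.
February 1882 has 28 days (1882 is not a leap year): 745 − 28 = 717 left.
March 1882 has 31 days: 717 − 31 = 686 left.
April 1882 has 30 days: 686 − 30 = 656 left.
May 1882 has 31 days: 656 − 31 = 625 left.
June 1882 has 30 days: 625 − 30 = 595 left.
July 1882 has 31 days: 595 − 31 = 564 left.
August 1882 has 31 days: 564 − 31 = 533 left.
September 1882 has 30 days: 533 − 30 = 503 left.
October 1882 has 31 days: 503 − 31 = 472 left.
November 1882 has 30 days: 472 − 30 = 442 left.
December 1882 has 31 days: 442 − 31 = 411 left.
January 1883 has 31 days: 411 − 31 = 380 left.
February 1883 has 28 days (1883 is not a leap year): 380 − 28 = 352 left.
March 1883 has 31 days: 352 − 31 = 321 left.
April 1883 has 30 days: 321 − 30 = 291 left.
May 1883 has 31 days: 291 − 31 = 260 left.
June 1883 has 30 days: 260 − 30 = 230 left.
July 1883 has 31 days: 230 − 31 = 199 left.
August 1883 has 31 days: 199 − 31 = 168 left.
September 1883 has 30 days: 168 − 30 = 138 left.
October 1883 has 31 days: 138 − 31 = 107 left.
November 1883 has 30 days: 107 − 30 = 77 left.
December 1883 has 31 days: 77 − 31 = 46 left.
January 1884 has 31 days: 46 − 31 = 15 left.
15 days into February 1884 → February 15, 1884.

February 15, 1884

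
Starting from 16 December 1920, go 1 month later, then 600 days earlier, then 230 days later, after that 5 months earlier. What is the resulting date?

August 12, 1919

Advancing 1 month from December 16, 1920:
month 12 + 1 = 13, which is month 1 of year 1921 → January 1921.
Day 16 is valid in January, giving January 16, 1921.
Going back 600 days from January 16, 1921:
Going back 16 days from January 16, 1921 reaches the end of the previous month; 600 − 16 = 584 left.
December 1920 has 31 days: 584 − 31 = 553 left.
November 1920 has 30 days: 553 − 30 = 523 left.
October 1920 has 31 days: 523 − 31 = 492 left.
September 1920 has 30 days: 492 − 30 = 462 left.
August 1920 has 31 days: 462 − 31 = 431 left.
July 1920 has 31 days: 431 − 31 = 400 left.
June 1920 has 30 days: 400 − 30 = 370 left.
May 1920 has 31 days: 370 − 31 = 339 left.
April 1920 has 30 days: 339 − 30 = 309 left.
March 1920 has 31 days: 309 − 31 = 278 left.
February 1920 has 29 days (1920 is a leap year): 278 − 29 = 249 left.
January 1920 has 31 days: 249 − 31 = 218 left.
December 1919 has 31 days: 218 − 31 = 187 left.
November 1919 has 30 days: 187 − 30 = 157 left.
October 1919 has 31 days: 157 − 31 = 126 left.
September 1919 has 30 days: 126 − 30 = 96 left.
August 1919 has 31 days: 96 − 31 = 65 left.
July 1919 has 31 days: 65 − 31 = 34 left.
June 1919 has 30 days: 34 − 30 = 4 left.
May 1919 has 31 days; 31 − 4 = 27 → May 27, 1919.
Counting forward 230 days from May 27, 1919:
May has 31 days, so 31 − 27 = 4 days remain after May 27, 1919; 230 − 4 = 226 left.
June 1919 has 30 days: 226 − 30 = 196 left.
July 1919 has 31 days: 196 − 31 = 165 left.
August 1919 has 31 days: 165 − 31 = 134 left.
September 1919 has 30 days: 134 − 30 = 104 left.
October 1919 has 31 days: 104 − 31 = 73 left.
November 1919 has 30 days: 73 − 30 = 43 left.
December 1919 has 31 days: 43 − 31 = 12 left.
12 days into January 1920 → January 12, 1920.
Going back 5 months from January 12, 1920:
month 1 − 5 = -4, which is month 8 of year 1919 → August 1919.
Day 12 is valid in August, giving August 12, 1919.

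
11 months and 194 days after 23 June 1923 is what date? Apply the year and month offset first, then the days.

December 3, 1924

Adding 11 months and 194 days from June 23, 1923: first the month/year part, then the days.
month 6 + 11 = 17, which is month 5 of year 1924 → May 1924.
Day 23 is valid in May, giving May 23, 1924.
Now add 194 days from May 23, 1924.
May has 31 days, so 31 − 23 = 8 days remain after May 23, 1924; 194 − 8 = 186 left.
June 1924 has 30 days: 186 − 30 = 156 left.
July 1924 has 31 days: 156 − 31 = 125 left.
August 1924 has 31 days: 125 − 31 = 94 left.
September 1924 has 30 days: 94 − 30 = 64 left.
October 1924 has 31 days: 64 − 31 = 33 left.
November 1924 has 30 days: 33 − 30 = 3 left.
3 days into December 1924 → December 3, 1924.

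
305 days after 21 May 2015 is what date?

Advancing 305 days from May 21, 2015.
May has 31 days, so 31 − 21 = 10 days remain after May 21, 2015; 305 − 10 = 295 left.
June 2015 has 30 days: 295 − 30 = 265 left.
July 2015 has 31 days: 265 − 31 = 234 left.
August 2015 has 31 days: 234 − 31 = 203 left.
September 2015 has 30 days: 203 − 30 = 173 left.
October 2015 has 31 days: 173 − 31 = 142 left.
November 2015 has 30 days: 142 − 30 = 112 left.
December 2015 has 31 days: 112 − 31 = 81 left.
January 2016 has 31 days: 81 − 31 = 50 left.
February 2016 has 29 days (2016 is a leap year): 50 − 29 = 21 left.
21 days into March 2016 → March 21, 2016.

March 21, 2016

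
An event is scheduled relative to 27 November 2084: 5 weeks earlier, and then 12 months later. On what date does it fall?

October 23, 2085

Subtracting 5 weeks (= 35 days) from November 27, 2084:
Going back 27 days from November 27, 2084 reaches the end of the previous month; 35 − 27 = 8 left.
October 2084 has 31 days; 31 − 8 = 23 → October 23, 2084.
Adding 12 months from October 23, 2084:
month 10 + 12 = 22, which is month 10 of year 2085 → October 2085.
Day 23 is valid in October, giving October 23, 2085.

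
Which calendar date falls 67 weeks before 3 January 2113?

Counting back 67 weeks = 469 days from January 3, 2113.
Going back 3 days from January 3, 2113 reaches the end of the previous month; 469 − 3 = 466 left.
December 2112 has 31 days: 466 − 31 = 435 left.
November 2112 has 30 days: 435 − 30 = 405 left.
October 2112 has 31 days: 405 − 31 = 374 left.
September 2112 has 30 days: 374 − 30 = 344 left.
August 2112 has 31 days: 344 − 31 = 313 left.
July 2112 has 31 days: 313 − 31 = 282 left.
June 2112 has 30 days: 282 − 30 = 252 left.
May 2112 has 31 days: 252 − 31 = 221 left.
April 2112 has 30 days: 221 − 30 = 191 left.
March 2112 has 31 days: 191 − 31 = 160 left.
February 2112 has 29 days (2112 is a leap year): 160 − 29 = 131 left.
January 2112 has 31 days: 131 − 31 = 100 left.
December 2111 has 31 days: 100 − 31 = 69 left.
November 2111 has 30 days: 69 − 30 = 39 left.
October 2111 has 31 days: 39 − 31 = 8 left.
September 2111 has 30 days; 30 − 8 = 22 → September 22, 2111.

September 22, 2111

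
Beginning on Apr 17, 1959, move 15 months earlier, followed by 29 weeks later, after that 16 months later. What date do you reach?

December 8, 1959

Subtracting 15 months from April 17, 1959:
month 4 − 15 = -11, which is month 1 of year 1958 → January 1958.
Day 17 is valid in January, giving January 17, 1958.
Advancing 29 weeks (= 203 days) from January 17, 1958:
January has 31 days, so 31 − 17 = 14 days remain after January 17, 1958; 203 − 14 = 189 left.
February 1958 has 28 days (1958 is not a leap year): 189 − 28 = 161 left.
March 1958 has 31 days: 161 − 31 = 130 left.
April 1958 has 30 days: 130 − 30 = 100 left.
May 1958 has 31 days: 100 − 31 = 69 left.
June 1958 has 30 days: 69 − 30 = 39 left.
July 1958 has 31 days: 39 − 31 = 8 left.
8 days into August 1958 → August 8, 1958.
Counting forward 16 months from August 8, 1958:
month 8 + 16 = 24, which is month 12 of year 1959 → December 1959.
Day 8 is valid in December, giving December 8, 1959.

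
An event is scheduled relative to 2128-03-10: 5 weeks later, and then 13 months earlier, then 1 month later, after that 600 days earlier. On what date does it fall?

August 22, 2125

Counting forward 5 weeks (= 35 days) from March 10, 2128:
March has 31 days, so 31 − 10 = 21 days remain after March 10, 2128; 35 − 21 = 14 left.
14 days into April 2128 → April 14, 2128.
Counting back 13 months from April 14, 2128:
month 4 − 13 = -9, which is month 3 of year 2127 → March 2127.
Day 14 is valid in March, giving March 14, 2127.
Advancing 1 month from March 14, 2127:
month 3 + 1 = 4 → April 2127.
Day 14 is valid in April, giving April 14, 2127.
Subtracting 600 days from April 14, 2127:
Going back 14 days from April 14, 2127 reaches the end of the previous month; 600 − 14 = 586 left.
March 2127 has 31 days: 586 − 31 = 555 left.
February 2127 has 28 days (2127 is not a leap year): 555 − 28 = 527 left.
January 2127 has 31 days: 527 − 31 = 496 left.
December 2126 has 31 days: 496 − 31 = 465 left.
November 2126 has 30 days: 465 − 30 = 435 left.
October 2126 has 31 days: 435 − 31 = 404 left.
September 2126 has 30 days: 404 − 30 = 374 left.
August 2126 has 31 days: 374 − 31 = 343 left.
July 2126 has 31 days: 343 − 31 = 312 left.
June 2126 has 30 days: 312 − 30 = 282 left.
May 2126 has 31 days: 282 − 31 = 251 left.
April 2126 has 30 days: 251 − 30 = 221 left.
March 2126 has 31 days: 221 − 31 = 190 left.
February 2126 has 28 days (2126 is not a leap year): 190 − 28 = 162 left.
January 2126 has 31 days: 162 − 31 = 131 left.
December 2125 has 31 days: 131 − 31 = 100 left.
November 2125 has 30 days: 100 − 30 = 70 left.
October 2125 has 31 days: 70 − 31 = 39 left.
September 2125 has 30 days: 39 − 30 = 9 left.
August 2125 has 31 days; 31 − 9 = 22 → August 22, 2125.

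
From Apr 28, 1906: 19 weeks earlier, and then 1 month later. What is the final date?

Counting back 19 weeks (= 133 days) from April 28, 1906:
Going back 28 days from April 28, 1906 reaches the end of the previous month; 133 − 28 = 105 left.
March 1906 has 31 days: 105 − 31 = 74 left.
February 1906 has 28 days (1906 is not a leap year): 74 − 28 = 46 left.
January 1906 has 31 days: 46 − 31 = 15 left.
December 1905 has 31 days; 31 − 15 = 16 → December 16, 1905.
Counting forward 1 month from December 16, 1905:
month 12 + 1 = 13, which is month 1 of year 1906 → January 1906.
Day 16 is valid in January, giving January 16, 1906.

January 16, 1906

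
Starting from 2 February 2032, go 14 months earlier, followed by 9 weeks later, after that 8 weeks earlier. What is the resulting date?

December 9, 2030

Going back 14 months from February 2, 2032:
month 2 − 14 = -12, which is month 12 of year 2030 → December 2030.
Day 2 is valid in December, giving December 2, 2030.
Adding 9 weeks (= 63 days) from December 2, 2030:
December has 31 days, so 31 − 2 = 29 days remain after December 2, 2030; 63 − 29 = 34 left.
January 2031 has 31 days: 34 − 31 = 3 left.
3 days into February 2031 → February 3, 2031.
Subtracting 8 weeks (= 56 days) from February 3, 2031:
Going back 3 days from February 3, 2031 reaches the end of the previous month; 56 − 3 = 53 left.
January 2031 has 31 days: 53 − 31 = 22 left.
December 2030 has 31 days; 31 − 22 = 9 → December 9, 2030.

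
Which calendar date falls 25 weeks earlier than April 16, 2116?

Going back 25 weeks = 175 days from April 16, 2116.
Going back 16 days from April 16, 2116 reaches the end of the previous month; 175 − 16 = 159 left.
March 2116 has 31 days: 159 − 31 = 128 left.
February 2116 has 29 days (2116 is a leap year): 128 − 29 = 99 left.
January 2116 has 31 days: 99 − 31 = 68 left.
December 2115 has 31 days: 68 − 31 = 37 left.
November 2115 has 30 days: 37 − 30 = 7 left.
October 2115 has 31 days; 31 − 7 = 24 → October 24, 2115.

October 24, 2115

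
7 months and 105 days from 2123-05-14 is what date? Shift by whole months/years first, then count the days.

Counting forward 7 months and 105 days from May 14, 2123: first the month/year part, then the days.
month 5 + 7 = 12 → December 2123.
Day 14 is valid in December, giving December 14, 2123.
Now add 105 days from December 14, 2123.
December has 31 days, so 31 − 14 = 17 days remain after December 14, 2123; 105 − 17 = 88 left.
January 2124 has 31 days: 88 − 31 = 57 left.
February 2124 has 29 days (2124 is a leap year): 57 − 29 = 28 left.
28 days into March 2124 → March 28, 2124.

March 28, 2124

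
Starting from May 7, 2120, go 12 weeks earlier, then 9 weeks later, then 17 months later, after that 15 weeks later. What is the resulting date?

Counting back 12 weeks (= 84 days) from May 7, 2120:
Going back 7 days from May 7, 2120 reaches the end of the previous month; 84 − 7 = 77 left.
April 2120 has 30 days: 77 − 30 = 47 left.
March 2120 has 31 days: 47 − 31 = 16 left.
February 2120 has 29 days; 29 − 16 = 13 → February 13, 2120.
Counting forward 9 weeks (= 63 days) from February 13, 2120:
February has 29 days, so 29 − 13 = 16 days remain after February 13, 2120; 63 − 16 = 47 left.
March 2120 has 31 days: 47 − 31 = 16 left.
16 days into April 2120 → April 16, 2120.
Adding 17 months from April 16, 2120:
month 4 + 17 = 21, which is month 9 of year 2121 → September 2121.
Day 16 is valid in September, giving September 16, 2121.
Counting forward 15 weeks (= 105 days) from September 16, 2121:
September has 30 days, so 30 − 16 = 14 days remain after September 16, 2121; 105 − 14 = 91 left.
October 2121 has 31 days: 91 − 31 = 60 left.
November 2121 has 30 days: 60 − 30 = 30 left.
30 days into December 2121 → December 30, 2121.

December 30, 2121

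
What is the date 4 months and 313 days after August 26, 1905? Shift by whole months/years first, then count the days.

November 4, 1906

Advancing 4 months and 313 days from August 26, 1905: first the month/year part, then the days.
month 8 + 4 = 12 → December 1905.
Day 26 is valid in December, giving December 26, 1905.
Now add 313 days from December 26, 1905.
December has 31 days, so 31 − 26 = 5 days remain after December 26, 1905; 313 − 5 = 308 left.
January 1906 has 31 days: 308 − 31 = 277 left.
February 1906 has 28 days (1906 is not a leap year): 277 − 28 = 249 left.
March 1906 has 31 days: 249 − 31 = 218 left.
April 1906 has 30 days: 218 − 30 = 188 left.
May 1906 has 31 days: 188 − 31 = 157 left.
June 1906 has 30 days: 157 − 30 = 127 left.
July 1906 has 31 days: 127 − 31 = 96 left.
August 1906 has 31 days: 96 − 31 = 65 left.
September 1906 has 30 days: 65 − 30 = 35 left.
October 1906 has 31 days: 35 − 31 = 4 left.
4 days into November 1906 → November 4, 1906.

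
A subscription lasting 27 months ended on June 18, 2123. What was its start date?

Going back 27 months from June 18, 2123.
month 6 − 27 = -21, which is month 3 of year 2121 → March 2121.
Day 18 is valid in March, giving March 18, 2121.

March 18, 2121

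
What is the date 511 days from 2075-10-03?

Counting forward 511 days from October 3, 2075.
October has 31 days, so 31 − 3 = 28 days remain after October 3, 2075; 511 − 28 = 483 left.
November 2075 has 30 days: 483 − 30 = 453 left.
December 2075 has 31 days: 453 − 31 = 422 left.
January 2076 has 31 days: 422 − 31 = 391 left.
February 2076 has 29 days (2076 is a leap year): 391 − 29 = 362 left.
March 2076 has 31 days: 362 − 31 = 331 left.
April 2076 has 30 days: 331 − 30 = 301 left.
May 2076 has 31 days: 301 − 31 = 270 left.
June 2076 has 30 days: 270 − 30 = 240 left.
July 2076 has 31 days: 240 − 31 = 209 left.
August 2076 has 31 days: 209 − 31 = 178 left.
September 2076 has 30 days: 178 − 30 = 148 left.
October 2076 has 31 days: 148 − 31 = 117 left.
November 2076 has 30 days: 117 − 30 = 87 left.
December 2076 has 31 days: 87 − 31 = 56 left.
January 2077 has 31 days: 56 − 31 = 25 left.
25 days into February 2077 → February 25, 2077.

February 25, 2077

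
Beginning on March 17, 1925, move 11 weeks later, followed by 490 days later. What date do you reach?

October 5, 1926

Counting forward 11 weeks (= 77 days) from March 17, 1925:
March has 31 days, so 31 − 17 = 14 days remain after March 17, 1925; 77 − 14 = 63 left.
April 1925 has 30 days: 63 − 30 = 33 left.
May 1925 has 31 days: 33 − 31 = 2 left.
2 days into June 1925 → June 2, 1925.
Advancing 490 days from June 2, 1925:
June has 30 days, so 30 − 2 = 28 days remain after June 2, 1925; 490 − 28 = 462 left.
July 1925 has 31 days: 462 − 31 = 431 left.
August 1925 has 31 days: 431 − 31 = 400 left.
September 1925 has 30 days: 400 − 30 = 370 left.
October 1925 has 31 days: 370 − 31 = 339 left.
November 1925 has 30 days: 339 − 30 = 309 left.
December 1925 has 31 days: 309 − 31 = 278 left.
January 1926 has 31 days: 278 − 31 = 247 left.
February 1926 has 28 days (1926 is not a leap year): 247 − 28 = 219 left.
March 1926 has 31 days: 219 − 31 = 188 left.
April 1926 has 30 days: 188 − 30 = 158 left.
May 1926 has 31 days: 158 − 31 = 127 left.
June 1926 has 30 days: 127 − 30 = 97 left.
July 1926 has 31 days: 97 − 31 = 66 left.
August 1926 has 31 days: 66 − 31 = 35 left.
September 1926 has 30 days: 35 − 30 = 5 left.
5 days into October 1926 → October 5, 1926.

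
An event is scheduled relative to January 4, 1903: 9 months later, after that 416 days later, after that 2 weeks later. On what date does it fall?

Advancing 9 months from January 4, 1903:
month 1 + 9 = 10 → October 1903.
Day 4 is valid in October, giving October 4, 1903.
Advancing 416 days from October 4, 1903:
October has 31 days, so 31 − 4 = 27 days remain after October 4, 1903; 416 − 27 = 389 left.
November 1903 has 30 days: 389 − 30 = 359 left.
December 1903 has 31 days: 359 − 31 = 328 left.
January 1904 has 31 days: 328 − 31 = 297 left.
February 1904 has 29 days (1904 is a leap year): 297 − 29 = 268 left.
March 1904 has 31 days: 268 − 31 = 237 left.
April 1904 has 30 days: 237 − 30 = 207 left.
May 1904 has 31 days: 207 − 31 = 176 left.
June 1904 has 30 days: 176 − 30 = 146 left.
July 1904 has 31 days: 146 − 31 = 115 left.
August 1904 has 31 days: 115 − 31 = 84 left.
September 1904 has 30 days: 84 − 30 = 54 left.
October 1904 has 31 days: 54 − 31 = 23 left.
23 days into November 1904 → November 23, 1904.
Advancing 2 weeks (= 14 days) from November 23, 1904:
November has 30 days, so 30 − 23 = 7 days remain after November 23, 1904; 14 − 7 = 7 left.
7 days into December 1904 → December 7, 1904.

December 7, 1904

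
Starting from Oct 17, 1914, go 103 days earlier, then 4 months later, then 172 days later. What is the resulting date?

Going back 103 days from October 17, 1914:
Going back 17 days from October 17, 1914 reaches the end of the previous month; 103 − 17 = 86 left.
September 1914 has 30 days: 86 − 30 = 56 left.
August 1914 has 31 days: 56 − 31 = 25 left.
July 1914 has 31 days; 31 − 25 = 6 → July 6, 1914.
Counting forward 4 months from July 6, 1914:
month 7 + 4 = 11 → November 1914.
Day 6 is valid in November, giving November 6, 1914.
Counting forward 172 days from November 6, 1914:
November has 30 days, so 30 − 6 = 24 days remain after November 6, 1914; 172 − 24 = 148 left.
December 1914 has 31 days: 148 − 31 = 117 left.
January 1915 has 31 days: 117 − 31 = 86 left.
February 1915 has 28 days (1915 is not a leap year): 86 − 28 = 58 left.
March 1915 has 31 days: 58 − 31 = 27 left.
27 days into April 1915 → April 27, 1915.

April 27, 1915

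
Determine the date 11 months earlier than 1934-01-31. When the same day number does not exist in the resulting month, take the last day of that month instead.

Going back 11 months from January 31, 1934.
month 1 − 11 = -10, which is month 2 of year 1933 → February 1933.
February 1933 has only 28 days (1933 is not a leap year — relevant if February), and the start was day 31, so the date clamps to February 28, 1933.

February 28, 1933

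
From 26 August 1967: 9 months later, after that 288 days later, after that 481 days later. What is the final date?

Counting forward 9 months from August 26, 1967:
month 8 + 9 = 17, which is month 5 of year 1968 → May 1968.
Day 26 is valid in May, giving May 26, 1968.
Counting forward 288 days from May 26, 1968:
May has 31 days, so 31 − 26 = 5 days remain after May 26, 1968; 288 − 5 = 283 left.
June 1968 has 30 days: 283 − 30 = 253 left.
July 1968 has 31 days: 253 − 31 = 222 left.
August 1968 has 31 days: 222 − 31 = 191 left.
September 1968 has 30 days: 191 − 30 = 161 left.
October 1968 has 31 days: 161 − 31 = 130 left.
November 1968 has 30 days: 130 − 30 = 100 left.
December 1968 has 31 days: 100 − 31 = 69 left.
January 1969 has 31 days: 69 − 31 = 38 left.
February 1969 has 28 days (1969 is not a leap year): 38 − 28 = 10 left.
10 days into March 1969 → March 10, 1969.
Adding 481 days from March 10, 1969:
March has 31 days, so 31 − 10 = 21 days remain after March 10, 1969; 481 − 21 = 460 left.
April 1969 has 30 days: 460 − 30 = 430 left.
May 1969 has 31 days: 430 − 31 = 399 left.
June 1969 has 30 days: 399 − 30 = 369 left.
July 1969 has 31 days: 369 − 31 = 338 left.
August 1969 has 31 days: 338 − 31 = 307 left.
September 1969 has 30 days: 307 − 30 = 277 left.
October 1969 has 31 days: 277 − 31 = 246 left.
November 1969 has 30 days: 246 − 30 = 216 left.
December 1969 has 31 days: 216 − 31 = 185 left.
January 1970 has 31 days: 185 − 31 = 154 left.
February 1970 has 28 days (1970 is not a leap year): 154 − 28 = 126 left.
March 1970 has 31 days: 126 − 31 = 95 left.
April 1970 has 30 days: 95 − 30 = 65 left.
May 1970 has 31 days: 65 − 31 = 34 left.
June 1970 has 30 days: 34 − 30 = 4 left.
4 days into July 1970 → July 4, 1970.

July 4, 1970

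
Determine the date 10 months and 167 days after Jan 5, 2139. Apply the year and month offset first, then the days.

April 20, 2140

Advancing 10 months and 167 days from January 5, 2139: first the month/year part, then the days.
month 1 + 10 = 11 → November 2139.
Day 5 is valid in November, giving November 5, 2139.
Now add 167 days from November 5, 2139.
November has 30 days, so 30 − 5 = 25 days remain after November 5, 2139; 167 − 25 = 142 left.
December 2139 has 31 days: 142 − 31 = 111 left.
January 2140 has 31 days: 111 − 31 = 80 left.
February 2140 has 29 days (2140 is a leap year): 80 − 29 = 51 left.
March 2140 has 31 days: 51 − 31 = 20 left.
20 days into April 2140 → April 20, 2140.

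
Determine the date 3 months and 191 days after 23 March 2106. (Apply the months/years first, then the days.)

December 31, 2106

Advancing 3 months and 191 days from March 23, 2106: first the month/year part, then the days.
month 3 + 3 = 6 → June 2106.
Day 23 is valid in June, giving June 23, 2106.
Now add 191 days from June 23, 2106.
June has 30 days, so 30 − 23 = 7 days remain after June 23, 2106; 191 − 7 = 184 left.
July 2106 has 31 days: 184 − 31 = 153 left.
August 2106 has 31 days: 153 − 31 = 122 left.
September 2106 has 30 days: 122 − 30 = 92 left.
October 2106 has 31 days: 92 − 31 = 61 left.
November 2106 has 30 days: 61 − 30 = 31 left.
31 days into December 2106 → December 31, 2106.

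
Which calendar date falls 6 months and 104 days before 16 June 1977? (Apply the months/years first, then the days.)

September 3, 1976

Counting back 6 months and 104 days from June 16, 1977: first the month/year part, then the days.
month 6 − 6 = 0, which is month 12 of year 1976 → December 1976.
Day 16 is valid in December, giving December 16, 1976.
Now subtract 104 days from December 16, 1976.
Going back 16 days from December 16, 1976 reaches the end of the previous month; 104 − 16 = 88 left.
November 1976 has 30 days: 88 − 30 = 58 left.
October 1976 has 31 days: 58 − 31 = 27 left.
September 1976 has 30 days; 30 − 27 = 3 → September 3, 1976.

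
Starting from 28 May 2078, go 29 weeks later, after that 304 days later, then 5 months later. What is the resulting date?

March 17, 2080

Counting forward 29 weeks (= 203 days) from May 28, 2078:
May has 31 days, so 31 − 28 = 3 days remain after May 28, 2078; 203 − 3 = 200 left.
June 2078 has 30 days: 200 − 30 = 170 left.
July 2078 has 31 days: 170 − 31 = 139 left.
August 2078 has 31 days: 139 − 31 = 108 left.
September 2078 has 30 days: 108 − 30 = 78 left.
October 2078 has 31 days: 78 − 31 = 47 left.
November 2078 has 30 days: 47 − 30 = 17 left.
17 days into December 2078 → December 17, 2078.
Advancing 304 days from December 17, 2078:
December has 31 days, so 31 − 17 = 14 days remain after December 17, 2078; 304 − 14 = 290 left.
January 2079 has 31 days: 290 − 31 = 259 left.
February 2079 has 28 days (2079 is not a leap year): 259 − 28 = 231 left.
March 2079 has 31 days: 231 − 31 = 200 left.
April 2079 has 30 days: 200 − 30 = 170 left.
May 2079 has 31 days: 170 − 31 = 139 left.
June 2079 has 30 days: 139 − 30 = 109 left.
July 2079 has 31 days: 109 − 31 = 78 left.
August 2079 has 31 days: 78 − 31 = 47 left.
September 2079 has 30 days: 47 − 30 = 17 left.
17 days into October 2079 → October 17, 2079.
Advancing 5 months from October 17, 2079:
month 10 + 5 = 15, which is month 3 of year 2080 → March 2080.
Day 17 is valid in March, giving March 17, 2080.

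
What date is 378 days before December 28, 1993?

Subtracting 378 days from December 28, 1993.
Going back 28 days from December 28, 1993 reaches the end of the previous month; 378 − 28 = 350 left.
November 1993 has 30 days: 350 − 30 = 320 left.
October 1993 has 31 days: 320 − 31 = 289 left.
September 1993 has 30 days: 289 − 30 = 259 left.
August 1993 has 31 days: 259 − 31 = 228 left.
July 1993 has 31 days: 228 − 31 = 197 left.
June 1993 has 30 days: 197 − 30 = 167 left.
May 1993 has 31 days: 167 − 31 = 136 left.
April 1993 has 30 days: 136 − 30 = 106 left.
March 1993 has 31 days: 106 − 31 = 75 left.
February 1993 has 28 days (1993 is not a leap year): 75 − 28 = 47 left.
January 1993 has 31 days: 47 − 31 = 16 left.
December 1992 has 31 days; 31 − 16 = 15 → December 15, 1992.

December 15, 1992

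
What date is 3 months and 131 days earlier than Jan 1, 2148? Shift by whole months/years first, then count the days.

Going back 3 months and 131 days from January 1, 2148: first the month/year part, then the days.
month 1 − 3 = -2, which is month 10 of year 2147 → October 2147.
Day 1 is valid in October, giving October 1, 2147.
Now subtract 131 days from October 1, 2147.
Going back 1 day from October 1, 2147 reaches the end of the previous month; 131 − 1 = 130 left.
September 2147 has 30 days: 130 − 30 = 100 left.
August 2147 has 31 days: 100 − 31 = 69 left.
July 2147 has 31 days: 69 − 31 = 38 left.
June 2147 has 30 days: 38 − 30 = 8 left.
May 2147 has 31 days; 31 − 8 = 23 → May 23, 2147.

May 23, 2147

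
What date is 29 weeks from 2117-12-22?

July 13, 2118

Counting forward 29 weeks = 203 days from December 22, 2117.
December has 31 days, so 31 − 22 = 9 days remain after December 22, 2117; 203 − 9 = 194 left.
January 2118 has 31 days: 194 − 31 = 163 left.
February 2118 has 28 days (2118 is not a leap year): 163 − 28 = 135 left.
March 2118 has 31 days: 135 − 31 = 104 left.
April 2118 has 30 days: 104 − 30 = 74 left.
May 2118 has 31 days: 74 − 31 = 43 left.
June 2118 has 30 days: 43 − 30 = 13 left.
13 days into July 2118 → July 13, 2118.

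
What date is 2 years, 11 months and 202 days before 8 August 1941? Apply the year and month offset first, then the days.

February 18, 1938

Subtracting 2 years, 11 months and 202 days from August 8, 1941: first the month/year part, then the days.
-2 years → 1939; month 8 − 11 = -3, which is month 9 of year 1938 → September 1938.
Day 8 is valid in September, giving September 8, 1938.
Now subtract 202 days from September 8, 1938.
Going back 8 days from September 8, 1938 reaches the end of the previous month; 202 − 8 = 194 left.
August 1938 has 31 days: 194 − 31 = 163 left.
July 1938 has 31 days: 163 − 31 = 132 left.
June 1938 has 30 days: 132 − 30 = 102 left.
May 1938 has 31 days: 102 − 31 = 71 left.
April 1938 has 30 days: 71 − 30 = 41 left.
March 1938 has 31 days: 41 − 31 = 10 left.
February 1938 has 28 days; 28 − 10 = 18 → February 18, 1938.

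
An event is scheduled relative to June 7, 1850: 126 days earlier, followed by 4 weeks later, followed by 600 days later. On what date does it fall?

October 22, 1851

Going back 126 days from June 7, 1850:
Going back 7 days from June 7, 1850 reaches the end of the previous month; 126 − 7 = 119 left.
May 1850 has 31 days: 119 − 31 = 88 left.
April 1850 has 30 days: 88 − 30 = 58 left.
March 1850 has 31 days: 58 − 31 = 27 left.
February 1850 has 28 days; 28 − 27 = 1 → February 1, 1850.
Counting forward 4 weeks (= 28 days) from February 1, 1850:
February has 28 days, so 28 − 1 = 27 days remain after February 1, 1850; 28 − 27 = 1 left.
1 day into March 1850 → March 1, 1850.
Advancing 600 days from March 1, 1850:
March has 31 days, so 31 − 1 = 30 days remain after March 1, 1850; 600 − 30 = 570 left.
April 1850 has 30 days: 570 − 30 = 540 left.
May 1850 has 31 days: 540 − 31 = 509 left.
June 1850 has 30 days: 509 − 30 = 479 left.
July 1850 has 31 days: 479 − 31 = 448 left.
August 1850 has 31 days: 448 − 31 = 417 left.
September 1850 has 30 days: 417 − 30 = 387 left.
October 1850 has 31 days: 387 − 31 = 356 left.
November 1850 has 30 days: 356 − 30 = 326 left.
December 1850 has 31 days: 326 − 31 = 295 left.
January 1851 has 31 days: 295 − 31 = 264 left.
February 1851 has 28 days (1851 is not a leap year): 264 − 28 = 236 left.
March 1851 has 31 days: 236 − 31 = 205 left.
April 1851 has 30 days: 205 − 30 = 175 left.
May 1851 has 31 days: 175 − 31 = 144 left.
June 1851 has 30 days: 144 − 30 = 114 left.
July 1851 has 31 days: 114 − 31 = 83 left.
August 1851 has 31 days: 83 − 31 = 52 left.
September 1851 has 30 days: 52 − 30 = 22 left.
22 days into October 1851 → October 22, 1851.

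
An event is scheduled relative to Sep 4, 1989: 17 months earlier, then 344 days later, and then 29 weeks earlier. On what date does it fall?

August 23, 1988

Going back 17 months from September 4, 1989:
month 9 − 17 = -8, which is month 4 of year 1988 → April 1988.
Day 4 is valid in April, giving April 4, 1988.
Counting forward 344 days from April 4, 1988:
April has 30 days, so 30 − 4 = 26 days remain after April 4, 1988; 344 − 26 = 318 left.
May 1988 has 31 days: 318 − 31 = 287 left.
June 1988 has 30 days: 287 − 30 = 257 left.
July 1988 has 31 days: 257 − 31 = 226 left.
August 1988 has 31 days: 226 − 31 = 195 left.
September 1988 has 30 days: 195 − 30 = 165 left.
October 1988 has 31 days: 165 − 31 = 134 left.
November 1988 has 30 days: 134 − 30 = 104 left.
December 1988 has 31 days: 104 − 31 = 73 left.
January 1989 has 31 days: 73 − 31 = 42 left.
February 1989 has 28 days (1989 is not a leap year): 42 − 28 = 14 left.
14 days into March 1989 → March 14, 1989.
Counting back 29 weeks (= 203 days) from March 14, 1989:
Going back 14 days from March 14, 1989 reaches the end of the previous month; 203 − 14 = 189 left.
February 1989 has 28 days (1989 is not a leap year): 189 − 28 = 161 left.
January 1989 has 31 days: 161 − 31 = 130 left.
December 1988 has 31 days: 130 − 31 = 99 left.
November 1988 has 30 days: 99 − 30 = 69 left.
October 1988 has 31 days: 69 − 31 = 38 left.
September 1988 has 30 days: 38 − 30 = 8 left.
August 1988 has 31 days; 31 − 8 = 23 → August 23, 1988.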